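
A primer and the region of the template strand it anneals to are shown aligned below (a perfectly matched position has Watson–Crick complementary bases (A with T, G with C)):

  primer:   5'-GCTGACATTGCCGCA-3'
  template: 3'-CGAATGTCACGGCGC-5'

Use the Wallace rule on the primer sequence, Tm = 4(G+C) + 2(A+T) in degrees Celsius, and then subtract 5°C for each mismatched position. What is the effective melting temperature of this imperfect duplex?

33°C

Primer base counts: A=3, T=3, G=4, C=5 → A+T=6, G+C=9
Perfect-match Tm = 2(6) + 4(9) = 12 + 36 = 48°C
Mismatches (positions where the bases are not complementary): 3 (at positions 4, 8, 15)
Effective Tm = 48 − 3×5 = 48 − 15 = 33°C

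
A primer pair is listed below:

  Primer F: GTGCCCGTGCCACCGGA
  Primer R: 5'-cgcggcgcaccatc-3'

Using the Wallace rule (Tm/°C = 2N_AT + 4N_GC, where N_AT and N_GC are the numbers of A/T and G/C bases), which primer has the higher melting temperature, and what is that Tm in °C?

Primer F, 60°C

Primer F: A+T=4, G+C=13 → Tm = 2(4)+4(13) = 60°C
Primer R: A+T=3, G+C=11 → Tm = 2(3)+4(11) = 50°C
60°C vs 50°C → primer F is higher.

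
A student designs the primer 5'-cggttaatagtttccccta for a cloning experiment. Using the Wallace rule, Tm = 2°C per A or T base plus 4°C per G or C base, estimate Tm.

Counting bases: G=3, A=4, T=7, C=5
So N_AT = 11 and N_GC = 8.
Tm = 4·8 + 2·11 = 32 + 22 = 54°C

54°C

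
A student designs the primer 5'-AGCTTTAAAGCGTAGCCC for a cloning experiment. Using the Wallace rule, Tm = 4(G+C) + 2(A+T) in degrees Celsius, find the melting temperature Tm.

54°C

Scanning the sequence gives G=4, T=4, C=5, A=5.
A+T = 9, G+C = 9
Tm = 4·9 + 2·9 = 36 + 18 = 54°C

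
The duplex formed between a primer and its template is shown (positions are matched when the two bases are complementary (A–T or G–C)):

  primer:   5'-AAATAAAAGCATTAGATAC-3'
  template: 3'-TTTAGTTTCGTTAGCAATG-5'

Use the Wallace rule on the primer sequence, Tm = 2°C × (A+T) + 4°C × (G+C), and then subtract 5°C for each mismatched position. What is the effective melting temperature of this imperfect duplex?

Primer base counts: A=11, T=4, G=2, C=2 → A+T=15, G+C=4
Perfect-match Tm = 2(15) + 4(4) = 30 + 16 = 46°C
Mismatches (positions where the bases are not complementary): 4 (at positions 5, 12, 14, 16)
Effective Tm = 46 − 4×5 = 46 − 20 = 26°C

26°C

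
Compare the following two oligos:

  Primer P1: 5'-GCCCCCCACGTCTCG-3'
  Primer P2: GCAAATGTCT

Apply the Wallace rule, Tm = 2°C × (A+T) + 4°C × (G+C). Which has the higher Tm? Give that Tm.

Primer P1, 54°C

Primer P1: A+T=3, G+C=12 → Tm = 2(3)+4(12) = 54°C
Primer P2: A+T=6, G+C=4 → Tm = 2(6)+4(4) = 28°C
54°C vs 28°C → primer P1 is higher.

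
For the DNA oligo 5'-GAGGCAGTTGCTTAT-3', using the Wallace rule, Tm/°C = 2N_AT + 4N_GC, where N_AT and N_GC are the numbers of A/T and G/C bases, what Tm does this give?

44°C

Scanning the sequence gives G=5, A=3, T=5, C=2.
AT pairs contribute 8, GC pairs contribute 7.
Tm = 2(8) + 4(7) = 16 + 28 = 44°C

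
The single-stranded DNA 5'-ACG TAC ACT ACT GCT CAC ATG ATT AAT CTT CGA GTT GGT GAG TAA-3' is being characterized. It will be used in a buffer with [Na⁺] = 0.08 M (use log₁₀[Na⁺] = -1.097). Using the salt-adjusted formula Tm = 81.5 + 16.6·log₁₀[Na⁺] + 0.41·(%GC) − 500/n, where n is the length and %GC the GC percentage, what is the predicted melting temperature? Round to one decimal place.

68.6°C

Length n = 45. Base counts: C=9, G=9, T=14, A=13
G+C = 18, so %GC = 18/45 × 100 = 40%
Salt term: 16.6 × (-1.097) = -18.21
GC term: 0.41 × 40 = 16.4; length term: −500/45 = −11.111
Tm = 81.5 + (-18.21) + 16.4 − 11.111 = 68.579 → 68.6°C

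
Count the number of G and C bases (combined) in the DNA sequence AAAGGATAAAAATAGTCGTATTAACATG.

Scanning the sequence gives T=7, G=5, C=2, A=14.
G+C = 5 + 2 = 7

7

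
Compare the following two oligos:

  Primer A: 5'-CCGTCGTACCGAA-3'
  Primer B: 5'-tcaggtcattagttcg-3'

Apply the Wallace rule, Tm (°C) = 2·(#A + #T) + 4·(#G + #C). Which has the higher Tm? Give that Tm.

Primer B, 46°C

Primer A: A+T=5, G+C=8 → Tm = 2(5)+4(8) = 42°C
Primer B: A+T=9, G+C=7 → Tm = 2(9)+4(7) = 46°C
42°C vs 46°C → primer B is higher.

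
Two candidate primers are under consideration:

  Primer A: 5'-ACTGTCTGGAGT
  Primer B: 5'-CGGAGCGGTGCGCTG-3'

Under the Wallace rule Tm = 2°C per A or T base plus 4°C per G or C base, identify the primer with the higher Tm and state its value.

Primer B, 54°C

Primer A: A+T=6, G+C=6 → Tm = 2(6)+4(6) = 36°C
Primer B: A+T=3, G+C=12 → Tm = 2(3)+4(12) = 54°C
36°C vs 54°C → primer B is higher.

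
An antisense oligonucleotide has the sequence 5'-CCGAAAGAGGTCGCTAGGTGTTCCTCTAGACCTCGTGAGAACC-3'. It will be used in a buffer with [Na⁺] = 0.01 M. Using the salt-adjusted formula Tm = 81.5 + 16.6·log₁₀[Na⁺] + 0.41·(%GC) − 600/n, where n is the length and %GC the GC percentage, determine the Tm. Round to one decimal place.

57.2°C

Length n = 43. G=12, C=12, A=10, T=9
G+C = 24, so %GC = 24/43 × 100 = 55.814%
Salt term: 16.6 × (-2) = -33.2
GC term: 0.41 × 55.814 = 22.884; length term: −600/43 = −13.953
Tm = 81.5 + (-33.2) + 22.884 − 13.953 = 57.231 → 57.2°C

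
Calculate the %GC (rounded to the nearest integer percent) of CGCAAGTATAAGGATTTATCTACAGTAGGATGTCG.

Scanning the sequence gives G=9, T=10, A=11, C=5.
G+C = 9 + 5 = 14 out of 35 bases
%GC = 14/35 × 100 = 40% ≈ 40%

40%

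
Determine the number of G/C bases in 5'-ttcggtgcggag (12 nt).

8

Counting bases: C=2, A=1, G=6, T=3
G+C = 6 + 2 = 8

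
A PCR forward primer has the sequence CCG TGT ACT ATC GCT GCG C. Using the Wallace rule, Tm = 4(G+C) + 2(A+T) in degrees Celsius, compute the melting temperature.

Base counts: G=5, C=7, A=2, T=5
So N_AT = 7 and N_GC = 12.
Tm = 2(7) + 4(12) = 14 + 48 = 62°C

62°C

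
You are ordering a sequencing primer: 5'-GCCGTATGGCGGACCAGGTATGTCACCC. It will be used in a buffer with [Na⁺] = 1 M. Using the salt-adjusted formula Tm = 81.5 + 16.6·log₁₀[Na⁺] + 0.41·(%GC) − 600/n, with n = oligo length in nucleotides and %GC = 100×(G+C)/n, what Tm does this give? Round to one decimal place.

86.4°C

Length n = 28. Scanning the sequence gives A=5, T=5, G=9, C=9.
G+C = 18, so %GC = 18/28 × 100 = 64.286%
Salt term: 16.6 × (0) = 0
GC term: 0.41 × 64.286 = 26.357; length term: −600/28 = −21.429
Tm = 81.5 + (0) + 26.357 − 21.429 = 86.428 → 86.4°C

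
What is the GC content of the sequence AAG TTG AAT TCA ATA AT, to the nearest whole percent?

18%

G=2, T=6, A=8, C=1
G+C = 2 + 1 = 3 out of 17 bases
%GC = 3/17 × 100 = 17.65% ≈ 18%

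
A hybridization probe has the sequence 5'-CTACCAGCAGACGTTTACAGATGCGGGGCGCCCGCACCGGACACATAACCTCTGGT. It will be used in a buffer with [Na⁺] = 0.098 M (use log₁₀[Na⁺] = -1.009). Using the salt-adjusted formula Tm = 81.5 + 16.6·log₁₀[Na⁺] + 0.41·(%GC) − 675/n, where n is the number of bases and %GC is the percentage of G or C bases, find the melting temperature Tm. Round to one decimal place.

77.6°C

Length n = 56. C=19, T=9, G=15, A=13
G+C = 34, so %GC = 34/56 × 100 = 60.714%
Salt term: 16.6 × (-1.009) = -16.749
GC term: 0.41 × 60.714 = 24.893; length term: −675/56 = −12.054
Tm = 81.5 + (-16.749) + 24.893 − 12.054 = 77.59 → 77.6°C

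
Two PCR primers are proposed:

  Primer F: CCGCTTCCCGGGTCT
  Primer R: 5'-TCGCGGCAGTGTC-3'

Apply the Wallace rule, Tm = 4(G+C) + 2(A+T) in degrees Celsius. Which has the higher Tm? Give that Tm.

Primer F, 52°C

Primer F: A+T=4, G+C=11 → Tm = 2(4)+4(11) = 52°C
Primer R: A+T=4, G+C=9 → Tm = 2(4)+4(9) = 44°C
52°C vs 44°C → primer F is higher.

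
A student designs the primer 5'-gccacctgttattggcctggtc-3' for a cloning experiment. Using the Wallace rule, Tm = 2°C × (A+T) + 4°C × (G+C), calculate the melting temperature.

Scanning the sequence gives C=7, T=7, A=2, G=6.
AT pairs contribute 9, GC pairs contribute 13.
Tm = 2×9 + 4×13 = 70°C

70°C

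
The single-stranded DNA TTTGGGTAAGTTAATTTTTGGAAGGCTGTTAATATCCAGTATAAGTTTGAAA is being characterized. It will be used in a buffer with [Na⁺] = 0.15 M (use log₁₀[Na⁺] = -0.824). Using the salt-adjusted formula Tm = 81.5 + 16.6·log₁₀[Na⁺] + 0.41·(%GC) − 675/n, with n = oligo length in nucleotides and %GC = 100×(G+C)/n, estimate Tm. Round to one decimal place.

Length n = 52. A=16, C=3, T=21, G=12
G+C = 15, so %GC = 15/52 × 100 = 28.846%
Salt term: 16.6 × (-0.824) = -13.678
GC term: 0.41 × 28.846 = 11.827; length term: −675/52 = −12.981
Tm = 81.5 + (-13.678) + 11.827 − 12.981 = 66.668 → 66.7°C

66.7°C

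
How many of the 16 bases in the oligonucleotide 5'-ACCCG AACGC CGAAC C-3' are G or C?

Base counts: A=5, C=8, G=3, T=0
Total G or C: 3 + 8 = 11

11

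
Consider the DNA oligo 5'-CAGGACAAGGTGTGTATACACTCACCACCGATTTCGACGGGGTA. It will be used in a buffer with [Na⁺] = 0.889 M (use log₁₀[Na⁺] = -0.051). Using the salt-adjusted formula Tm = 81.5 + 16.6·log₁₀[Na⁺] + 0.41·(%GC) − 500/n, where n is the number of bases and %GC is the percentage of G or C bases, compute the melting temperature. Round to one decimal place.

90.7°C

Length n = 44. Base counts: A=12, T=9, C=11, G=12
G+C = 23, so %GC = 23/44 × 100 = 52.273%
Salt term: 16.6 × (-0.051) = -0.847
GC term: 0.41 × 52.273 = 21.432; length term: −500/44 = −11.364
Tm = 81.5 + (-0.847) + 21.432 − 11.364 = 90.721 → 90.7°C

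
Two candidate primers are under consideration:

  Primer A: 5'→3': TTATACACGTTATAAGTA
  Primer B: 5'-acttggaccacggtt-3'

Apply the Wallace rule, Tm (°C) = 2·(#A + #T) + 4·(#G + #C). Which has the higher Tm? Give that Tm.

Primer A: A+T=14, G+C=4 → Tm = 2(14)+4(4) = 44°C
Primer B: A+T=7, G+C=8 → Tm = 2(7)+4(8) = 46°C
44°C vs 46°C → primer B is higher.

Primer B, 46°C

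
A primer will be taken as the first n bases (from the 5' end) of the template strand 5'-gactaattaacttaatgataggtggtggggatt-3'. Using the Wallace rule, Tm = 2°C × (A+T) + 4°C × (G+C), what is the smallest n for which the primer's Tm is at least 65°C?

First 24 bases: GACTAATTAACTTAATGATAGGTG → Tm = 62°C (< 65°C)
First 25 bases: GACTAATTAACTTAATGATAGGTGG → Tm = 66°C (≥ 65°C)
Each additional base adds 2°C (A/T) or 4°C (G/C), so Tm is non-decreasing in n; n = 25 is the first length to reach 65°C.

n = 25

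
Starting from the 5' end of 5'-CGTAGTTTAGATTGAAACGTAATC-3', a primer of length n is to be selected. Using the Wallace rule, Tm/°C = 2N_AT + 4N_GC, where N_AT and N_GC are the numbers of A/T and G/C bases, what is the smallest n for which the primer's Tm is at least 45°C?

First 17 bases: CGTAGTTTAGATTGAAA → Tm = 44°C (< 45°C)
First 18 bases: CGTAGTTTAGATTGAAAC → Tm = 48°C (≥ 45°C)
Since every base adds ≥2°C, Tm only increases with n, so the threshold is first crossed at n = 18.

n = 18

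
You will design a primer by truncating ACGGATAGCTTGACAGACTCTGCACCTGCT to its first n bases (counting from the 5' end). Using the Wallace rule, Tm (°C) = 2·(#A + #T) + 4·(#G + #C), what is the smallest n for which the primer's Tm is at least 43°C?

First 14 bases: ACGGATAGCTTGAC → Tm = 42°C (< 43°C)
First 15 bases: ACGGATAGCTTGACA → Tm = 44°C (≥ 43°C)
Each additional base adds 2°C (A/T) or 4°C (G/C), so Tm is non-decreasing in n; n = 15 is the first length to reach 43°C.

n = 15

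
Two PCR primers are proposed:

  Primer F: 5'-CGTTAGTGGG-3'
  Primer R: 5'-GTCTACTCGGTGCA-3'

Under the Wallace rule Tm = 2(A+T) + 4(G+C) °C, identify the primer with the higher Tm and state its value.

Primer R, 44°C

Primer F: A+T=4, G+C=6 → Tm = 2(4)+4(6) = 32°C
Primer R: A+T=6, G+C=8 → Tm = 2(6)+4(8) = 44°C
32°C vs 44°C → primer R is higher.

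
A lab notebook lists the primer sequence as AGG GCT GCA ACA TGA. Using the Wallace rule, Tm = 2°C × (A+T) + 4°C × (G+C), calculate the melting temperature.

46°C

Scanning the sequence gives A=5, C=3, T=2, G=5.
AT pairs contribute 7, GC pairs contribute 8.
Tm = 4·8 + 2·7 = 32 + 14 = 46°C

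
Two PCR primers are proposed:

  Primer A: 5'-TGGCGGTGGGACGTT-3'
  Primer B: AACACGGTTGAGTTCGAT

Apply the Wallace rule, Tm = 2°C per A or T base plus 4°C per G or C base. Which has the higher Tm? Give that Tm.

Primer A: A+T=5, G+C=10 → Tm = 2(5)+4(10) = 50°C
Primer B: A+T=10, G+C=8 → Tm = 2(10)+4(8) = 52°C
50°C vs 52°C → primer B is higher.

Primer B, 52°C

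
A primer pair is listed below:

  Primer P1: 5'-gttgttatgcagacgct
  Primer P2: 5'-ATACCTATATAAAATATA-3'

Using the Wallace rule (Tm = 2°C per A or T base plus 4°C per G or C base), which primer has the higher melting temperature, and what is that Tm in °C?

Primer P1: A+T=9, G+C=8 → Tm = 2(9)+4(8) = 50°C
Primer P2: A+T=16, G+C=2 → Tm = 2(16)+4(2) = 40°C
50°C vs 40°C → primer P1 is higher.

Primer P1, 50°C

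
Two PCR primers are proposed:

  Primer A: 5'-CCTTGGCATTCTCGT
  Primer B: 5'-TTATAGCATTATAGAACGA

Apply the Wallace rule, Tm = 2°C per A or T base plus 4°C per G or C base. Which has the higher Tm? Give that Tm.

Primer B, 48°C

Primer A: A+T=7, G+C=8 → Tm = 2(7)+4(8) = 46°C
Primer B: A+T=14, G+C=5 → Tm = 2(14)+4(5) = 48°C
46°C vs 48°C → primer B is higher.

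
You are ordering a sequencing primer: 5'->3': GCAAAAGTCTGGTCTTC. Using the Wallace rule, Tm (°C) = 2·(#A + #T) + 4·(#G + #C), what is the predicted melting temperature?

50°C

G=4, T=5, C=4, A=4
A+T = 9, G+C = 8
Tm = 2×9 + 4×8 = 50°C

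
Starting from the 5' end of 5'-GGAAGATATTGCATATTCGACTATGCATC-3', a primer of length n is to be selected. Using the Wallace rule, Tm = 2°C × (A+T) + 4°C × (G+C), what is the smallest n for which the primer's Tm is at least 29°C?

First 10 bases: GGAAGATATT → Tm = 26°C (< 29°C)
First 11 bases: GGAAGATATTG → Tm = 30°C (≥ 29°C)
Since every base adds ≥2°C, Tm only increases with n, so the threshold is first crossed at n = 11.

n = 11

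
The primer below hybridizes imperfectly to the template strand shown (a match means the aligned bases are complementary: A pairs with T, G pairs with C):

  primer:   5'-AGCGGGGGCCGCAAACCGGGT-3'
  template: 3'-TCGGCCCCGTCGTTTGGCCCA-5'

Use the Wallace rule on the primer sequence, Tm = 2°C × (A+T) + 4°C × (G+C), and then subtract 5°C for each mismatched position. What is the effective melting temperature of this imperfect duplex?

Primer base counts: A=4, T=1, G=10, C=6 → A+T=5, G+C=16
Perfect-match Tm = 2(5) + 4(16) = 10 + 64 = 74°C
Mismatches (positions where the bases are not complementary): 2 (at positions 4, 10)
Effective Tm = 74 − 2×5 = 74 − 10 = 64°C

64°C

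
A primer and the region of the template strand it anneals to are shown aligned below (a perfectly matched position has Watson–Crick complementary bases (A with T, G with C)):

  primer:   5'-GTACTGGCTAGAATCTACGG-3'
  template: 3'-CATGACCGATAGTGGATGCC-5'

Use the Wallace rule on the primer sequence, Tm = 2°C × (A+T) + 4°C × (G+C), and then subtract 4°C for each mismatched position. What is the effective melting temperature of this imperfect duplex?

Primer base counts: A=5, T=5, G=6, C=4 → A+T=10, G+C=10
Perfect-match Tm = 2(10) + 4(10) = 20 + 40 = 60°C
Mismatches (positions where the bases are not complementary): 3 (at positions 11, 12, 14)
Effective Tm = 60 − 3×4 = 60 − 12 = 48°C

48°C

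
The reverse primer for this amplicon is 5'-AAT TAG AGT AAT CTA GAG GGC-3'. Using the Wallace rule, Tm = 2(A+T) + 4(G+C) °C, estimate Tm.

58°C

Scanning the sequence gives A=8, G=6, C=2, T=5.
So N_AT = 13 and N_GC = 8.
Tm = 2×13 + 4×8 = 58°C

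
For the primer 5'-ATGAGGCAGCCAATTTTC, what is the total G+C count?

8

T=5, G=4, A=5, C=4
Total G or C: 4 + 4 = 8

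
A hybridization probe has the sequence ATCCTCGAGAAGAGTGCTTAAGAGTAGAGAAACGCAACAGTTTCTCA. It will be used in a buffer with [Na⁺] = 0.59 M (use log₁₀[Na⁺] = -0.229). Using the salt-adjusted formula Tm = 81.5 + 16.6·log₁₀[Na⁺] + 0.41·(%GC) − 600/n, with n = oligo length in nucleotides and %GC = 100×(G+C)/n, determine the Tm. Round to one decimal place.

82.4°C

Length n = 47. Scanning the sequence gives G=11, A=17, C=9, T=10.
G+C = 20, so %GC = 20/47 × 100 = 42.553%
Salt term: 16.6 × (-0.229) = -3.801
GC term: 0.41 × 42.553 = 17.447; length term: −600/47 = −12.766
Tm = 81.5 + (-3.801) + 17.447 − 12.766 = 82.38 → 82.4°C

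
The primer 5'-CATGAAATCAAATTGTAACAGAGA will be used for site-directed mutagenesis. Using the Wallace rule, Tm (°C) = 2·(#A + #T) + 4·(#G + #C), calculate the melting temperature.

62°C

A=12, T=5, G=4, C=3
So N_AT = 17 and N_GC = 7.
Tm = 2(17) + 4(7) = 34 + 28 = 62°C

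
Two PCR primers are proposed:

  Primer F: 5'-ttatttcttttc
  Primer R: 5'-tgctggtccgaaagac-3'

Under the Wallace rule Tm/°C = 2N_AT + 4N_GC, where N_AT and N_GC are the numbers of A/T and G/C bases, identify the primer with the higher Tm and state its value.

Primer F: A+T=10, G+C=2 → Tm = 2(10)+4(2) = 28°C
Primer R: A+T=7, G+C=9 → Tm = 2(7)+4(9) = 50°C
28°C vs 50°C → primer R is higher.

Primer R, 50°C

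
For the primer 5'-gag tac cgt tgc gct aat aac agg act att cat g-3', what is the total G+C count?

15

Counting bases: G=8, A=10, C=7, T=9
Total G or C: 8 + 7 = 15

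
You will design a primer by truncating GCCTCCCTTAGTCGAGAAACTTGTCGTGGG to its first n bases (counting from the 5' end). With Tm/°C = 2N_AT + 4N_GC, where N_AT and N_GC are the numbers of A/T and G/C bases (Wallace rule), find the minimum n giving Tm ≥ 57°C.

First 18 bases: GCCTCCCTTAGTCGAGAA → Tm = 56°C (< 57°C)
First 19 bases: GCCTCCCTTAGTCGAGAAA → Tm = 58°C (≥ 57°C)
Since every base adds ≥2°C, Tm only increases with n, so the threshold is first crossed at n = 19.

n = 19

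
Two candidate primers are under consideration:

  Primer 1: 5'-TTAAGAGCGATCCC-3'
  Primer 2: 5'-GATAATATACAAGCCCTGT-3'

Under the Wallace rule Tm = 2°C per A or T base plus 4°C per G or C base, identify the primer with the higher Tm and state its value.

Primer 1: A+T=7, G+C=7 → Tm = 2(7)+4(7) = 42°C
Primer 2: A+T=12, G+C=7 → Tm = 2(12)+4(7) = 52°C
42°C vs 52°C → primer 2 is higher.

Primer 2, 52°C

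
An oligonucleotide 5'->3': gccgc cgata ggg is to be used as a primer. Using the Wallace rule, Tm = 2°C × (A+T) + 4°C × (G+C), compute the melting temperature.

46°C

Scanning the sequence gives C=4, G=6, T=1, A=2.
AT pairs contribute 3, GC pairs contribute 10.
Tm = 2(3) + 4(10) = 6 + 40 = 46°C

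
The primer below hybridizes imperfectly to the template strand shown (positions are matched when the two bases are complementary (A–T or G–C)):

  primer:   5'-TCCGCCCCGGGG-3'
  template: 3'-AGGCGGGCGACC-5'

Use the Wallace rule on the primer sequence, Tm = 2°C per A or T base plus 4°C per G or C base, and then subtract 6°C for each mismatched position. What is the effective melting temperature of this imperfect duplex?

Primer base counts: A=0, T=1, G=5, C=6 → A+T=1, G+C=11
Perfect-match Tm = 2(1) + 4(11) = 2 + 44 = 46°C
Mismatches (positions where the bases are not complementary): 3 (at positions 8, 9, 10)
Effective Tm = 46 − 3×6 = 46 − 18 = 28°C

28°C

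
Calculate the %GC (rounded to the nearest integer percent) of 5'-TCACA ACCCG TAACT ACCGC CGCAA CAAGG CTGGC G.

61%

Scanning the sequence gives A=10, C=14, G=8, T=4.
G+C = 8 + 14 = 22 out of 36 bases
%GC = 22/36 × 100 = 61.11% ≈ 61%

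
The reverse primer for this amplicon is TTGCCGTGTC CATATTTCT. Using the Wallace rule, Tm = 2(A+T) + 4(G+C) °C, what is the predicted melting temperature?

54°C

Scanning the sequence gives A=2, T=9, C=5, G=3.
So N_AT = 11 and N_GC = 8.
Tm = 4·8 + 2·11 = 32 + 22 = 54°C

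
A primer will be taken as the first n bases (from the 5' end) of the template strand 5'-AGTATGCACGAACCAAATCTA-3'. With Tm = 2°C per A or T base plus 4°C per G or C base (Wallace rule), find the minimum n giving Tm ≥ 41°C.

n = 14

First 13 bases: AGTATGCACGAAC → Tm = 38°C (< 41°C)
First 14 bases: AGTATGCACGAACC → Tm = 42°C (≥ 41°C)
Each additional base adds 2°C (A/T) or 4°C (G/C), so Tm is non-decreasing in n; n = 14 is the first length to reach 41°C.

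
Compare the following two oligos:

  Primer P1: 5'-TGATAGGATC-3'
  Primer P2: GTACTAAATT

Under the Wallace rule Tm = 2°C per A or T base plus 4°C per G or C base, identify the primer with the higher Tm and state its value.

Primer P1, 28°C

Primer P1: A+T=6, G+C=4 → Tm = 2(6)+4(4) = 28°C
Primer P2: A+T=8, G+C=2 → Tm = 2(8)+4(2) = 24°C
28°C vs 24°C → primer P1 is higher.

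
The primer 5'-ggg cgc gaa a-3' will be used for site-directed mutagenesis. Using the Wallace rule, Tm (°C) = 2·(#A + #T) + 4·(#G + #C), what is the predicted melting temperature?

34°C

Counting bases: T=0, A=3, C=2, G=5
AT pairs contribute 3, GC pairs contribute 7.
Tm = 4·7 + 2·3 = 28 + 6 = 34°C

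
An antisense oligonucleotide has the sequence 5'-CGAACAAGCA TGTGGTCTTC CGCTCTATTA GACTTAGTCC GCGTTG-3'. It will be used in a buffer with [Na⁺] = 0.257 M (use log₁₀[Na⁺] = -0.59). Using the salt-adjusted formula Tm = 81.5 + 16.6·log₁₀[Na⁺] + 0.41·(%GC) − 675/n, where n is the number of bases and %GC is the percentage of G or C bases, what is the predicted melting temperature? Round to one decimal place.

Length n = 46. Counting bases: C=12, G=11, A=9, T=14
G+C = 23, so %GC = 23/46 × 100 = 50%
Salt term: 16.6 × (-0.59) = -9.794
GC term: 0.41 × 50 = 20.5; length term: −675/46 = −14.674
Tm = 81.5 + (-9.794) + 20.5 − 14.674 = 77.532 → 77.5°C

77.5°C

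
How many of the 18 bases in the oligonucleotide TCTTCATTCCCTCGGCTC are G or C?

T=7, G=2, C=8, A=1
Total G or C: 2 + 8 = 10

10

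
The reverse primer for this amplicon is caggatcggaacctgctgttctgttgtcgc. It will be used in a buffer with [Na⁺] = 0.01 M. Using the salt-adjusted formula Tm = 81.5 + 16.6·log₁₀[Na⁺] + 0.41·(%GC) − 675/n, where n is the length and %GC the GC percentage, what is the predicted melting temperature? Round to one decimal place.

49.0°C

Length n = 30. Counting bases: C=8, G=9, T=9, A=4
G+C = 17, so %GC = 17/30 × 100 = 56.667%
Salt term: 16.6 × (-2) = -33.2
GC term: 0.41 × 56.667 = 23.233; length term: −675/30 = −22.5
Tm = 81.5 + (-33.2) + 23.233 − 22.5 = 49.033 → 49.0°C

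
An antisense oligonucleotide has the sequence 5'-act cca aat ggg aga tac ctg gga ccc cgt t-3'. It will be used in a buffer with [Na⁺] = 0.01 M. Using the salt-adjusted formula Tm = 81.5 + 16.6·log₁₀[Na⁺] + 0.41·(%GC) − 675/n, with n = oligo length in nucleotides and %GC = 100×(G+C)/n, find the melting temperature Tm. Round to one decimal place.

49.0°C

Length n = 31. T=6, C=9, G=8, A=8
G+C = 17, so %GC = 17/31 × 100 = 54.839%
Salt term: 16.6 × (-2) = -33.2
GC term: 0.41 × 54.839 = 22.484; length term: −675/31 = −21.774
Tm = 81.5 + (-33.2) + 22.484 − 21.774 = 49.01 → 49.0°C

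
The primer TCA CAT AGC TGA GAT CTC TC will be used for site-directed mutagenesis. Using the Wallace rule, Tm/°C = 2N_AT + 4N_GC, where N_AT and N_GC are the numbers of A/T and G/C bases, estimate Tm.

58°C

Scanning the sequence gives G=3, A=5, T=6, C=6.
AT pairs contribute 11, GC pairs contribute 9.
Tm = 2(11) + 4(9) = 22 + 36 = 58°C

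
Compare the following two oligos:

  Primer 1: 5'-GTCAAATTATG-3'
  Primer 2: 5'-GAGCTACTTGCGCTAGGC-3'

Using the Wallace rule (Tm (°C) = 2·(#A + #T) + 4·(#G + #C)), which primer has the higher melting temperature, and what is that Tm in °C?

Primer 2, 58°C

Primer 1: A+T=8, G+C=3 → Tm = 2(8)+4(3) = 28°C
Primer 2: A+T=7, G+C=11 → Tm = 2(7)+4(11) = 58°C
28°C vs 58°C → primer 2 is higher.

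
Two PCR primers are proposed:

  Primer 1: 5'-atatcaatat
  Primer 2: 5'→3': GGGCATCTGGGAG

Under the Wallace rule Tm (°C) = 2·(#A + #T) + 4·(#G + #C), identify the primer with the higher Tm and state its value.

Primer 2, 44°C

Primer 1: A+T=9, G+C=1 → Tm = 2(9)+4(1) = 22°C
Primer 2: A+T=4, G+C=9 → Tm = 2(4)+4(9) = 44°C
22°C vs 44°C → primer 2 is higher.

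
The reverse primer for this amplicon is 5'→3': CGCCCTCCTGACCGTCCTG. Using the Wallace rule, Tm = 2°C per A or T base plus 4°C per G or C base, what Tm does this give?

66°C

Counting bases: G=4, T=4, A=1, C=10
So N_AT = 5 and N_GC = 14.
Tm = 4·14 + 2·5 = 56 + 10 = 66°C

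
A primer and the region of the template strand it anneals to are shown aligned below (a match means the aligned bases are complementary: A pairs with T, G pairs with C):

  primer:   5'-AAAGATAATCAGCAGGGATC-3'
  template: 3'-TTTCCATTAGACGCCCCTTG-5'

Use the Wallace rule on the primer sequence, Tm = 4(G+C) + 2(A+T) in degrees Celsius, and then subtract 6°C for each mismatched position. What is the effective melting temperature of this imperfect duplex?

32°C

Primer base counts: A=9, T=3, G=5, C=3 → A+T=12, G+C=8
Perfect-match Tm = 2(12) + 4(8) = 24 + 32 = 56°C
Mismatches (positions where the bases are not complementary): 4 (at positions 5, 11, 14, 19)
Effective Tm = 56 − 4×6 = 56 − 24 = 32°C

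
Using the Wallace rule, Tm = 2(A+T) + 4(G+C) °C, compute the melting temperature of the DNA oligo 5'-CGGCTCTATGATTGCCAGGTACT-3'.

70°C

C=6, G=6, A=4, T=7
So N_AT = 11 and N_GC = 12.
Tm = 2×11 + 4×12 = 70°C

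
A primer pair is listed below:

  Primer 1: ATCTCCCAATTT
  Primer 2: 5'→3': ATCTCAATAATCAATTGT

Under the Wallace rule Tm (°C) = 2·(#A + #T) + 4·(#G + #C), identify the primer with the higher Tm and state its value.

Primer 1: A+T=8, G+C=4 → Tm = 2(8)+4(4) = 32°C
Primer 2: A+T=14, G+C=4 → Tm = 2(14)+4(4) = 44°C
32°C vs 44°C → primer 2 is higher.

Primer 2, 44°C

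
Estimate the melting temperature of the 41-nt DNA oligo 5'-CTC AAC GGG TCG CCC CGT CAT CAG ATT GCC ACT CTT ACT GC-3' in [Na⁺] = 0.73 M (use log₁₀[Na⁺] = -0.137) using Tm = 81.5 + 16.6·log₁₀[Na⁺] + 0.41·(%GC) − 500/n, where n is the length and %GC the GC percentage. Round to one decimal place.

Length n = 41. Base counts: T=10, G=8, C=16, A=7
G+C = 24, so %GC = 24/41 × 100 = 58.537%
Salt term: 16.6 × (-0.137) = -2.274
GC term: 0.41 × 58.537 = 24; length term: −500/41 = −12.195
Tm = 81.5 + (-2.274) + 24 − 12.195 = 91.031 → 91.0°C

91.0°C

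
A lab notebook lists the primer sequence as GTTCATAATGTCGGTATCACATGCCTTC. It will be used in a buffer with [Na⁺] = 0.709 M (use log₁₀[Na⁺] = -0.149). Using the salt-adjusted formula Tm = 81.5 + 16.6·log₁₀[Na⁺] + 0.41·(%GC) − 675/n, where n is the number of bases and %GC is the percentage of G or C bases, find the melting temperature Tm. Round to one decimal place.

72.5°C

Length n = 28. Scanning the sequence gives A=6, G=5, T=10, C=7.
G+C = 12, so %GC = 12/28 × 100 = 42.857%
Salt term: 16.6 × (-0.149) = -2.473
GC term: 0.41 × 42.857 = 17.571; length term: −675/28 = −24.107
Tm = 81.5 + (-2.473) + 17.571 − 24.107 = 72.491 → 72.5°C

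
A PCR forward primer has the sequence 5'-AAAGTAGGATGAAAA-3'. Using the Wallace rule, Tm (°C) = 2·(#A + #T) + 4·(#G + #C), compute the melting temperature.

Counting bases: G=4, T=2, A=9, C=0
So N_AT = 11 and N_GC = 4.
Tm = 4·4 + 2·11 = 16 + 22 = 38°C

38°C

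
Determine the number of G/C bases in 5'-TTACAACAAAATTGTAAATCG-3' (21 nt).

Base counts: T=6, C=3, G=2, A=10
G+C = 2 + 3 = 5

5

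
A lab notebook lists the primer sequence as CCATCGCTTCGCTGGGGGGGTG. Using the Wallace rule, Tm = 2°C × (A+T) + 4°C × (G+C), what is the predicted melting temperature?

76°C

C=6, A=1, G=10, T=5
So N_AT = 6 and N_GC = 16.
Tm = 2×6 + 4×16 = 76°C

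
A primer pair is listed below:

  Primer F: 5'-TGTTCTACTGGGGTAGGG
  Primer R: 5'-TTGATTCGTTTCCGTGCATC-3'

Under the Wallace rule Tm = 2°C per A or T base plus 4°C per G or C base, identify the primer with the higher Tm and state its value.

Primer F: A+T=8, G+C=10 → Tm = 2(8)+4(10) = 56°C
Primer R: A+T=11, G+C=9 → Tm = 2(11)+4(9) = 58°C
56°C vs 58°C → primer R is higher.

Primer R, 58°C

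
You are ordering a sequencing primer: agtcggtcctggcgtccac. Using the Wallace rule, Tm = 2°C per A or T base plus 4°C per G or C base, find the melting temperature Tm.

Scanning the sequence gives T=4, C=7, A=2, G=6.
AT pairs contribute 6, GC pairs contribute 13.
Tm = 2(6) + 4(13) = 12 + 52 = 64°C

64°C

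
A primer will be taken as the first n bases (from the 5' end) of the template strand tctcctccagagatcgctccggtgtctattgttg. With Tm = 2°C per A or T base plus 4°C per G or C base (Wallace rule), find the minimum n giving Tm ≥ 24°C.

n = 8

First 7 bases: TCTCCTC → Tm = 22°C (< 24°C)
First 8 bases: TCTCCTCC → Tm = 26°C (≥ 24°C)
Since every base adds ≥2°C, Tm only increases with n, so the threshold is first crossed at n = 8.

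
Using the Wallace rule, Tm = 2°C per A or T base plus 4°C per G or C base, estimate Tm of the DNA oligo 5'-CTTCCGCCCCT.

Counting bases: A=0, G=1, C=7, T=3
AT pairs contribute 3, GC pairs contribute 8.
Tm = 2(3) + 4(8) = 6 + 32 = 38°C

38°C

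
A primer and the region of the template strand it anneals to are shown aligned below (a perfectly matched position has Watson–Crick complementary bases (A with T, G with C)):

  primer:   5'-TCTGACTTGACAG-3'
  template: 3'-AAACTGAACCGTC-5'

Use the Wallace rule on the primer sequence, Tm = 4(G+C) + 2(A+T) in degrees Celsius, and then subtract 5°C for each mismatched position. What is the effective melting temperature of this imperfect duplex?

Primer base counts: A=3, T=4, G=3, C=3 → A+T=7, G+C=6
Perfect-match Tm = 2(7) + 4(6) = 14 + 24 = 38°C
Mismatches (positions where the bases are not complementary): 2 (at positions 2, 10)
Effective Tm = 38 − 2×5 = 38 − 10 = 28°C

28°C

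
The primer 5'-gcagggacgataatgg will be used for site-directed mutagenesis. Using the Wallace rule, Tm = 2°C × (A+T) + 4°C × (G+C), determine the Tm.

50°C

Scanning the sequence gives T=2, A=5, G=7, C=2.
So N_AT = 7 and N_GC = 9.
Tm = 2×7 + 4×9 = 50°C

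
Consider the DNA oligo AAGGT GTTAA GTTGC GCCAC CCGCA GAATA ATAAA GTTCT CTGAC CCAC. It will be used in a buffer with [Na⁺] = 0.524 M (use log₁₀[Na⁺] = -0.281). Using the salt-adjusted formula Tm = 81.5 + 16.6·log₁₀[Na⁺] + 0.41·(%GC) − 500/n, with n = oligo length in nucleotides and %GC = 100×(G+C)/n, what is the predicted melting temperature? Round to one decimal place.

85.9°C

Length n = 49. Base counts: G=10, C=13, A=15, T=11
G+C = 23, so %GC = 23/49 × 100 = 46.939%
Salt term: 16.6 × (-0.281) = -4.665
GC term: 0.41 × 46.939 = 19.245; length term: −500/49 = −10.204
Tm = 81.5 + (-4.665) + 19.245 − 10.204 = 85.876 → 85.9°C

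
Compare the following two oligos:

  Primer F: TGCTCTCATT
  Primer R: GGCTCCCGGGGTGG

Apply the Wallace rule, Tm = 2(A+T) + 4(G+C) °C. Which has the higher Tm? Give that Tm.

Primer F: A+T=6, G+C=4 → Tm = 2(6)+4(4) = 28°C
Primer R: A+T=2, G+C=12 → Tm = 2(2)+4(12) = 52°C
28°C vs 52°C → primer R is higher.

Primer R, 52°C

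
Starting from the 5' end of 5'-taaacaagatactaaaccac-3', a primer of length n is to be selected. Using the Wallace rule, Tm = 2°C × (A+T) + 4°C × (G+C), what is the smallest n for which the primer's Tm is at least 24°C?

First 9 bases: TAAACAAGA → Tm = 22°C (< 24°C)
First 10 bases: TAAACAAGAT → Tm = 24°C (≥ 24°C)
Since every base adds ≥2°C, Tm only increases with n, so the threshold is first crossed at n = 10.

n = 10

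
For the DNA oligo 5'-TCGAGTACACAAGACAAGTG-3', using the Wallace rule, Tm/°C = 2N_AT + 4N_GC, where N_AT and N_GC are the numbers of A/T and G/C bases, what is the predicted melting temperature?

58°C

Base counts: G=5, C=4, T=3, A=8
So N_AT = 11 and N_GC = 9.
Tm = 4·9 + 2·11 = 36 + 22 = 58°C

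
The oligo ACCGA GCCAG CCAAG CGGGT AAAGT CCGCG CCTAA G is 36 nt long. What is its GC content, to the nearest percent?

Scanning the sequence gives G=11, T=3, C=12, A=10.
G+C = 11 + 12 = 23 out of 36 bases
%GC = 23/36 × 100 = 63.89% ≈ 64%

64%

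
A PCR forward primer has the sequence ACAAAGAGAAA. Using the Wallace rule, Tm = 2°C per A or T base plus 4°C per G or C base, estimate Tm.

28°C

Scanning the sequence gives G=2, A=8, T=0, C=1.
AT pairs contribute 8, GC pairs contribute 3.
Tm = 2(8) + 4(3) = 16 + 12 = 28°C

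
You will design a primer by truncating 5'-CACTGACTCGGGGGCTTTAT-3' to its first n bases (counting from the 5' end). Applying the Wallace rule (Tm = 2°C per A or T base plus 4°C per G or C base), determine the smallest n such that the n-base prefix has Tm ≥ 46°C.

First 13 bases: CACTGACTCGGGG → Tm = 44°C (< 46°C)
First 14 bases: CACTGACTCGGGGG → Tm = 48°C (≥ 46°C)
Since every base adds ≥2°C, Tm only increases with n, so the threshold is first crossed at n = 14.

n = 14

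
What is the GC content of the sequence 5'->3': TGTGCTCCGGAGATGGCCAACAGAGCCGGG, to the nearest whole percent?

Scanning the sequence gives C=8, A=6, T=4, G=12.
G+C = 12 + 8 = 20 out of 30 bases
%GC = 20/30 × 100 = 66.67% ≈ 67%

67%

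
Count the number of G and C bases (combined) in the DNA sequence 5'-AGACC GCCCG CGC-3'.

C=7, T=0, G=4, A=2
G+C = 4 + 7 = 11

11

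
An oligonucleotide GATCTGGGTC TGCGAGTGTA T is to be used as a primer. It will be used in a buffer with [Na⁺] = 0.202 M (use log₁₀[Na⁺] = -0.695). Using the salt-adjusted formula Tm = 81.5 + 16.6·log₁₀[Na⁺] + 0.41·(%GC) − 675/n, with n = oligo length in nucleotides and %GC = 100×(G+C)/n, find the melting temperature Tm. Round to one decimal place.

Length n = 21. Base counts: T=7, G=8, A=3, C=3
G+C = 11, so %GC = 11/21 × 100 = 52.381%
Salt term: 16.6 × (-0.695) = -11.537
GC term: 0.41 × 52.381 = 21.476; length term: −675/21 = −32.143
Tm = 81.5 + (-11.537) + 21.476 − 32.143 = 59.296 → 59.3°C

59.3°C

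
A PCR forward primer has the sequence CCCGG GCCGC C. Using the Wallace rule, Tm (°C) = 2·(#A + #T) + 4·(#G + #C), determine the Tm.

44°C

A=0, T=0, G=4, C=7
So N_AT = 0 and N_GC = 11.
Tm = 2×0 + 4×11 = 44°C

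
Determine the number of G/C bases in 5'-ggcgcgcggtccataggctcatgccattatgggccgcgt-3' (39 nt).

26

Base counts: A=5, G=14, C=12, T=8
Total G or C: 14 + 12 = 26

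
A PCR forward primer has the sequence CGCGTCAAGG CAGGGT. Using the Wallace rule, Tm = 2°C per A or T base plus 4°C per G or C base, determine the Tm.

54°C

G=7, A=3, T=2, C=4
AT pairs contribute 5, GC pairs contribute 11.
Tm = 4·11 + 2·5 = 44 + 10 = 54°C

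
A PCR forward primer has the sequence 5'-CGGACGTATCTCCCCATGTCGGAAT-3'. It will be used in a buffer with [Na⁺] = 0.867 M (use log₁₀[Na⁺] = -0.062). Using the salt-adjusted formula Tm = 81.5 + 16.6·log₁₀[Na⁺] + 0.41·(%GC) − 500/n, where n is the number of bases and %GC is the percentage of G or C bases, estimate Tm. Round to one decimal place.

Length n = 25. Scanning the sequence gives C=8, T=6, G=6, A=5.
G+C = 14, so %GC = 14/25 × 100 = 56%
Salt term: 16.6 × (-0.062) = -1.029
GC term: 0.41 × 56 = 22.96; length term: −500/25 = −20
Tm = 81.5 + (-1.029) + 22.96 − 20 = 83.431 → 83.4°C

83.4°C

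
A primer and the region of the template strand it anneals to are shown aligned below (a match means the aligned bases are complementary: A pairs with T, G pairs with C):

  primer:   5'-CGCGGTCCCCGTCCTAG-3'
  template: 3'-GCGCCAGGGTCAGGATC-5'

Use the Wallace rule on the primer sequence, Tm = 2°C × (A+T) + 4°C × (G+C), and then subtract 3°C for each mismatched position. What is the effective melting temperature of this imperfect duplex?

57°C

Primer base counts: A=1, T=3, G=5, C=8 → A+T=4, G+C=13
Perfect-match Tm = 2(4) + 4(13) = 8 + 52 = 60°C
Mismatches (positions where the bases are not complementary): 1 (at position 10)
Effective Tm = 60 − 1×3 = 60 − 3 = 57°C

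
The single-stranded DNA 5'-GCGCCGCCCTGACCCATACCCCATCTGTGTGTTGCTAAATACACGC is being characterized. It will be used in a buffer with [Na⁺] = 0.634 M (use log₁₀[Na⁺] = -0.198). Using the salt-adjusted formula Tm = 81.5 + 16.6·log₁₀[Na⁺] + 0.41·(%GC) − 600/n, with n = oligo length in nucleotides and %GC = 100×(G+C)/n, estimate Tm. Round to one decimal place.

89.2°C

Length n = 46. Base counts: C=18, G=9, A=9, T=10
G+C = 27, so %GC = 27/46 × 100 = 58.696%
Salt term: 16.6 × (-0.198) = -3.287
GC term: 0.41 × 58.696 = 24.065; length term: −600/46 = −13.043
Tm = 81.5 + (-3.287) + 24.065 − 13.043 = 89.235 → 89.2°C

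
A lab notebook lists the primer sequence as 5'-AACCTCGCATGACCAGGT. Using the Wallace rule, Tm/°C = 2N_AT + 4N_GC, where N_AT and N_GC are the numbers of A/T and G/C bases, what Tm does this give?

56°C

Base counts: T=3, A=5, C=6, G=4
AT pairs contribute 8, GC pairs contribute 10.
Tm = 2×8 + 4×10 = 56°C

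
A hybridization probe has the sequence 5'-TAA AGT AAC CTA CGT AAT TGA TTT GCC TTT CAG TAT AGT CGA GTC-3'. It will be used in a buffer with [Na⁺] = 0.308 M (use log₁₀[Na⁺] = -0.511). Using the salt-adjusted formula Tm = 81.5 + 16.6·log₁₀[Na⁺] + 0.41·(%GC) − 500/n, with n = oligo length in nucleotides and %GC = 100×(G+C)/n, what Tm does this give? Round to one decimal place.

Length n = 45. Scanning the sequence gives C=8, T=16, A=13, G=8.
G+C = 16, so %GC = 16/45 × 100 = 35.556%
Salt term: 16.6 × (-0.511) = -8.483
GC term: 0.41 × 35.556 = 14.578; length term: −500/45 = −11.111
Tm = 81.5 + (-8.483) + 14.578 − 11.111 = 76.484 → 76.5°C

76.5°C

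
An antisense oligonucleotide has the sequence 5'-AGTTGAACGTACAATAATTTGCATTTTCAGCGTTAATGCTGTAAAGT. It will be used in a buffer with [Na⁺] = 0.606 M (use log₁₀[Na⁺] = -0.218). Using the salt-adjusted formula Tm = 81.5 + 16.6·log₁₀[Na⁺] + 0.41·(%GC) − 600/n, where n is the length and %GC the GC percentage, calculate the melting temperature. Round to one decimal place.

Length n = 47. Base counts: G=9, C=6, T=17, A=15
G+C = 15, so %GC = 15/47 × 100 = 31.915%
Salt term: 16.6 × (-0.218) = -3.619
GC term: 0.41 × 31.915 = 13.085; length term: −600/47 = −12.766
Tm = 81.5 + (-3.619) + 13.085 − 12.766 = 78.2 → 78.2°C

78.2°C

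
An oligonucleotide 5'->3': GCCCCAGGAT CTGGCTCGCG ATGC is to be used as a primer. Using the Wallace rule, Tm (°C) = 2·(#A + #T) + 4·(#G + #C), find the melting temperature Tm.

82°C

Counting bases: G=8, C=9, T=4, A=3
AT pairs contribute 7, GC pairs contribute 17.
Tm = 4·17 + 2·7 = 68 + 14 = 82°C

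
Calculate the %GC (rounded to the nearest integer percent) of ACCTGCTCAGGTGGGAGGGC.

70%

Scanning the sequence gives G=9, C=5, A=3, T=3.
G+C = 9 + 5 = 14 out of 20 bases
%GC = 14/20 × 100 = 70% ≈ 70%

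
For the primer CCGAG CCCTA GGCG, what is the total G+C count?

11

Scanning the sequence gives T=1, C=6, G=5, A=2.
G+C = 5 + 6 = 11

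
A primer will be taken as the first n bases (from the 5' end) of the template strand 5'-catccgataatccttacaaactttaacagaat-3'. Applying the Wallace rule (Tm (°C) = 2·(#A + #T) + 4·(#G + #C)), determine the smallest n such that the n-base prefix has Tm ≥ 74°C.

n = 28

First 27 bases: CATCCGATAATCCTTACAAACTTTAAC → Tm = 72°C (< 74°C)
First 28 bases: CATCCGATAATCCTTACAAACTTTAACA → Tm = 74°C (≥ 74°C)
Since every base adds ≥2°C, Tm only increases with n, so the threshold is first crossed at n = 28.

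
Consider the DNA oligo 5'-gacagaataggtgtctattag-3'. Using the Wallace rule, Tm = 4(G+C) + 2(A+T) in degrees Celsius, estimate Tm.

58°C

Counting bases: A=7, G=6, T=6, C=2
So N_AT = 13 and N_GC = 8.
Tm = 4·8 + 2·13 = 32 + 26 = 58°C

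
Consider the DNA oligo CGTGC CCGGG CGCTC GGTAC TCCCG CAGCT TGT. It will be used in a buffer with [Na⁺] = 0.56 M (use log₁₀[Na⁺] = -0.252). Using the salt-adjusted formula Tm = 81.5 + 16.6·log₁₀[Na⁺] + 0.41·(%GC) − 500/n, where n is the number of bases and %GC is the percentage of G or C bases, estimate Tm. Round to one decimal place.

Length n = 33. C=13, T=7, G=11, A=2
G+C = 24, so %GC = 24/33 × 100 = 72.727%
Salt term: 16.6 × (-0.252) = -4.183
GC term: 0.41 × 72.727 = 29.818; length term: −500/33 = −15.152
Tm = 81.5 + (-4.183) + 29.818 − 15.152 = 91.983 → 92.0°C

92.0°C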